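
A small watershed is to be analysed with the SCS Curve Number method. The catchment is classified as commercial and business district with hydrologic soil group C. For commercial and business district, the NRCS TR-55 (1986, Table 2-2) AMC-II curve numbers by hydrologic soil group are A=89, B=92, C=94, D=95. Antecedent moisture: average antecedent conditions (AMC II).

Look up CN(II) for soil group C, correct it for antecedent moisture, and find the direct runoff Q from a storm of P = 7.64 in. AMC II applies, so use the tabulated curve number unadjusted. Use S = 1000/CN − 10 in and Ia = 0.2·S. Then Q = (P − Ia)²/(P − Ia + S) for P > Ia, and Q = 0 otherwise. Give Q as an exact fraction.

Q = 77915929/11252975 in ≈ 6.924 in

NRCS table: commercial and business district, soil group C → CN(II) = 94
AMC II — tabulated CN = 94 applies directly.
Retention S: 1000/CN − 10 with CN=94.000 → S = 30/47 ≈ 0.638 in
Initial abstraction Ia = S/5 = (30/47)/5 = 6/47 ≈ 0.128 in
Excess rainfall: 7.640 − 0.128 = 7.512 in; P > Ia so Q > 0
Q = (8827/1175)²/((8827/1175) + 30/47) = (77915929/1380625)/(9577/1175) = 77915929/11252975 in ≈ 6.924 in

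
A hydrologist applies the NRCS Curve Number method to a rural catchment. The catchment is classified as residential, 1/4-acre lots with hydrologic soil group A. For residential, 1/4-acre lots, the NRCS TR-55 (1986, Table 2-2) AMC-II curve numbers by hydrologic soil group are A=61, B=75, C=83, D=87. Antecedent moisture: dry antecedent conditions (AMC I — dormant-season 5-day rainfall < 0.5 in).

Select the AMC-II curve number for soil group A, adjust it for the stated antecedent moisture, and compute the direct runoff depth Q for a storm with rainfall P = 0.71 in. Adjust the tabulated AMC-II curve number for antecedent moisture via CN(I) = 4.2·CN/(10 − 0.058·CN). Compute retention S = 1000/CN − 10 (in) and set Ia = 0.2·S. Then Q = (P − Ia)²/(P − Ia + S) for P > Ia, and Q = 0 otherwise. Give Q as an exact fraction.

Q = 0 in ≈ 0.000 in

NRCS table: residential, 1/4-acre lots, soil group A → CN(II) = 61
Dry (AMC I): CN(I) = 4.2·61/(10 − 0.058·61) = (1281/5)/(3231/500) = 42700/1077 ≈ 39.647
S = 1000/(42700/1077) − 10 = 6500/427 in ≈ 15.222 in
Ia = 0.2S: 0.2·15.222 = 3.044 in (exactly 1300/427)
P = 0.710 ≤ Ia = 3.044 in: entire storm abstracted, Q = 0.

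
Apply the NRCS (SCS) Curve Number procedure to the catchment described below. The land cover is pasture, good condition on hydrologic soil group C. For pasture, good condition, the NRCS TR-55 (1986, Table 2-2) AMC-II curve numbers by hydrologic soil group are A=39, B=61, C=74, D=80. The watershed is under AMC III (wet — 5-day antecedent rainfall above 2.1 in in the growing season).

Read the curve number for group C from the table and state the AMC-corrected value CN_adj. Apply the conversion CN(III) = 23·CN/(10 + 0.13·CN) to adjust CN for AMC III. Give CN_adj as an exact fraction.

NRCS table: pasture, good condition, soil group C → CN(II) = 74
CN(III) from CN(II)=74: (23·74)/(10 + 0.13·74) = 85100/981 ≈ 86.748

CN_adj = 85100/981 ≈ 86.748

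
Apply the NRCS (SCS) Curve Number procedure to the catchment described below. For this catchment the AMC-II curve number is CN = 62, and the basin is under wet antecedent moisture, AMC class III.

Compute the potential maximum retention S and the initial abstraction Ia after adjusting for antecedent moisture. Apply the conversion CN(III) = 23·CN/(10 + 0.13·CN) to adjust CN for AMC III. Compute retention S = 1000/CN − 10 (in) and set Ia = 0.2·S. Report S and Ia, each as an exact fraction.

S = 1900/713 in ≈ 2.665 in; Ia = 380/713 in ≈ 0.533 in

Wet (AMC III): CN(III) = 23·62/(10 + 0.13·62) = 1426/(903/50) = 71300/903 ≈ 78.959
Max retention: S = 1000/(71300/903) − 10 = 1900/713 in (≈ 2.665 in)
Ia = 0.2·(1900/713) = 380/713 in ≈ 0.533 in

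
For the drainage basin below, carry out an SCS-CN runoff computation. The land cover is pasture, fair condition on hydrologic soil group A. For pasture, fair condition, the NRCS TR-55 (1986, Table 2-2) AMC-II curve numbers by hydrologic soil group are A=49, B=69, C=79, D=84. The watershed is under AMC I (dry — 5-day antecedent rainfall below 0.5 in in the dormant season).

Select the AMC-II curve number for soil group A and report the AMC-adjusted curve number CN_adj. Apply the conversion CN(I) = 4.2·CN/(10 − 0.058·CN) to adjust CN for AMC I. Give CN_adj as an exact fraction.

NRCS table: pasture, fair condition, soil group A → CN(II) = 49
CN(I) from CN(II)=49: (4.2·49)/(10 − 0.058·49) = 34300/1193 ≈ 28.751

CN_adj = 34300/1193 ≈ 28.751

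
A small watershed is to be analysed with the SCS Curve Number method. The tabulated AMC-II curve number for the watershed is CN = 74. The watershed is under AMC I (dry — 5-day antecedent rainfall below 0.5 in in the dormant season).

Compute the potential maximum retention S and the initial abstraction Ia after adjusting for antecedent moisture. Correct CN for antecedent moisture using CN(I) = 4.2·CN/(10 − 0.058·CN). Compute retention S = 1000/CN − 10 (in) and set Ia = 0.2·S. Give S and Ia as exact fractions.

S = 6500/777 in ≈ 8.366 in; Ia = 1300/777 in ≈ 1.673 in

Adjust CN=74 to AMC I: 4.2·74/(10 − 0.058·74) → (1554/5) ÷ (1427/250) = 77700/1427 ≈ 54.450
Max retention: S = 1000/(77700/1427) − 10 = 6500/777 in (≈ 8.366 in)
Ia = 0.2S: 0.2·8.366 = 1.673 in (exactly 1300/777)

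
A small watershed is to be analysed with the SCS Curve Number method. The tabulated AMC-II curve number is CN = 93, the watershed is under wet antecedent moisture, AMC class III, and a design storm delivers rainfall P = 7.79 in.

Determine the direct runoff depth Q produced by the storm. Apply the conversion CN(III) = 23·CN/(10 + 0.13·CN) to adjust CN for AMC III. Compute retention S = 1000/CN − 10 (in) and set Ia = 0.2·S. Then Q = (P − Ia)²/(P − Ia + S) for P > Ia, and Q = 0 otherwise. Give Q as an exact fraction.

Q = 2730032502961/368395905900 in ≈ 7.411 in

Adjust CN=93 to AMC III: 23·93/(10 + 0.13·93) → 2139 ÷ (2209/100) = 213900/2209 ≈ 96.831
Retention S: 1000/CN − 10 with CN=96.831 → S = 700/2139 ≈ 0.327 in
Ia = 0.2·(700/2139) = 140/2139 in ≈ 0.065 in
Excess rainfall: 7.790 − 0.065 = 7.725 in; P > Ia so Q > 0
Q: (1652281/213900)² ÷ (1722281/213900) = 2730032502961/368395905900 in (≈ 7.411 in)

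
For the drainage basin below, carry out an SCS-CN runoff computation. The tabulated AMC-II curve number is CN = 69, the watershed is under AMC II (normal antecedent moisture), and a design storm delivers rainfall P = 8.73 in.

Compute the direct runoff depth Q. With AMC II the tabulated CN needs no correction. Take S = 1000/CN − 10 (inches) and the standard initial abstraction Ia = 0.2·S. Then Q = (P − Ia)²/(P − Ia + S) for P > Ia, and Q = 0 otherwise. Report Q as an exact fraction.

Average conditions: CN = 69 (no AMC adjustment).
Max retention: S = 1000/69 − 10 = 310/69 in (≈ 4.493 in)
Ia = 0.2S: 0.2·4.493 = 0.899 in (exactly 62/69)
Excess rainfall: 8.730 − 0.899 = 7.831 in; P > Ia so Q > 0
Runoff Q = (P−Ia)²/(P−Ia+S) = (7.831)²/(7.831+4.493) = 2919997369/586755300 ≈ 4.977 in

Q = 2919997369/586755300 in ≈ 4.977 in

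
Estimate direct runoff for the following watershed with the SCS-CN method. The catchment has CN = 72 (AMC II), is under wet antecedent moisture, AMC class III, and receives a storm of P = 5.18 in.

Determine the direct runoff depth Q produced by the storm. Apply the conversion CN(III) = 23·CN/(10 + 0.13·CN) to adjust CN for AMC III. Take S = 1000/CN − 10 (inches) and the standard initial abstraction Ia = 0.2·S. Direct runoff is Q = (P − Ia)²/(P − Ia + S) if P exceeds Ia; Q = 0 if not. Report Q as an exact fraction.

Wet (AMC III): CN(III) = 23·72/(10 + 0.13·72) = 1656/(484/25) = 10350/121 ≈ 85.537
Retention S: 1000/CN − 10 with CN=85.537 → S = 350/207 ≈ 1.691 in
Initial abstraction Ia = S/5 = (350/207)/5 = 70/207 ≈ 0.338 in
P − Ia = 5.180 − 0.338 = 50113/10350 ≈ 4.842 in (> 0, runoff occurs)
Q = (50113/10350)²/((50113/10350) + 350/207) = (2511312769/107122500)/(67613/10350) = 358758967/99970650 in ≈ 3.589 in

Q = 358758967/99970650 in ≈ 3.589 in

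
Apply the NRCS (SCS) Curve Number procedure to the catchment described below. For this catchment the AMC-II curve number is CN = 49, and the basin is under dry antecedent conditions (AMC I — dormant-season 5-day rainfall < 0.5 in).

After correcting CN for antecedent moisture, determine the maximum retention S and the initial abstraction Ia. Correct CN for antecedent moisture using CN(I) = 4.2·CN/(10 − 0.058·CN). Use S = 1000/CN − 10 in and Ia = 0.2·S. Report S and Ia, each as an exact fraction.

S = 8500/343 in ≈ 24.781 in; Ia = 1700/343 in ≈ 4.956 in

CN(I) from CN(II)=49: (4.2·49)/(10 − 0.058·49) = 34300/1193 ≈ 28.751
Max retention: S = 1000/(34300/1193) − 10 = 8500/343 in (≈ 24.781 in)
Ia = 0.2·(8500/343) = 1700/343 in ≈ 4.956 in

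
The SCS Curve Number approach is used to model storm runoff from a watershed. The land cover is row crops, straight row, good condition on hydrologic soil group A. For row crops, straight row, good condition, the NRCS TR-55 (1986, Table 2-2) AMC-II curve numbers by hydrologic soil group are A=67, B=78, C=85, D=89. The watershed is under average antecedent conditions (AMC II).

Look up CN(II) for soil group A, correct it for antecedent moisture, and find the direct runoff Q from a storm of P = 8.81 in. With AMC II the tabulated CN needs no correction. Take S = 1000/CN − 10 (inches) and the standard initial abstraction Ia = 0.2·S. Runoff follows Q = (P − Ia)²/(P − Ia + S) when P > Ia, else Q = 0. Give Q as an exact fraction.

Q = 2748590329/572360900 in ≈ 4.802 in

NRCS table: row crops, straight row, good condition, soil group A → CN(II) = 67
Average conditions: CN = 67 (no AMC adjustment).
Retention S: 1000/CN − 10 with CN=67.000 → S = 330/67 ≈ 4.925 in
Ia = 0.2·(330/67) = 66/67 in ≈ 0.985 in
P − Ia = 8.810 − 0.985 = 52427/6700 ≈ 7.825 in (> 0, runoff occurs)
Runoff Q = (P−Ia)²/(P−Ia+S) = (7.825)²/(7.825+4.925) = 2748590329/572360900 ≈ 4.802 in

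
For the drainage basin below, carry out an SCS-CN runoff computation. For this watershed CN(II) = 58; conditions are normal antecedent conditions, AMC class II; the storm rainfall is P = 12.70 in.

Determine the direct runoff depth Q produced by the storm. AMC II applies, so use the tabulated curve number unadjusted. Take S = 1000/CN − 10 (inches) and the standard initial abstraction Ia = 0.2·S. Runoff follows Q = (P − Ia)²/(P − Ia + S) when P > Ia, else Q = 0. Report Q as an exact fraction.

Q = 10647169/1555270 in ≈ 6.846 in

Average conditions: CN = 58 (no AMC adjustment).
Max retention: S = 1000/58 − 10 = 210/29 in (≈ 7.241 in)
Initial abstraction Ia = S/5 = (210/29)/5 = 42/29 ≈ 1.448 in
Excess rainfall: 12.700 − 1.448 = 11.252 in; P > Ia so Q > 0
Q: (3263/290)² ÷ (5363/290) = 10647169/1555270 in (≈ 6.846 in)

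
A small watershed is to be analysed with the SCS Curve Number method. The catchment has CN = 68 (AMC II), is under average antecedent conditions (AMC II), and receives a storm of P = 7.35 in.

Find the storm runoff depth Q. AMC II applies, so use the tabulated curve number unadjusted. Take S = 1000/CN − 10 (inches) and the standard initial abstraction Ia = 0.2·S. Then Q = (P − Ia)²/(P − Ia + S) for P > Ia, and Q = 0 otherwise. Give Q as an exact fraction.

Average conditions: CN = 68 (no AMC adjustment).
Retention S: 1000/CN − 10 with CN=68.000 → S = 80/17 ≈ 4.706 in
Ia = 0.2·(80/17) = 16/17 in ≈ 0.941 in
P − Ia = 7.350 − 0.941 = 2179/340 ≈ 6.409 in (> 0, runoff occurs)
Runoff Q = (P−Ia)²/(P−Ia+S) = (6.409)²/(6.409+4.706) = 4748041/1284860 ≈ 3.695 in

Q = 4748041/1284860 in ≈ 3.695 in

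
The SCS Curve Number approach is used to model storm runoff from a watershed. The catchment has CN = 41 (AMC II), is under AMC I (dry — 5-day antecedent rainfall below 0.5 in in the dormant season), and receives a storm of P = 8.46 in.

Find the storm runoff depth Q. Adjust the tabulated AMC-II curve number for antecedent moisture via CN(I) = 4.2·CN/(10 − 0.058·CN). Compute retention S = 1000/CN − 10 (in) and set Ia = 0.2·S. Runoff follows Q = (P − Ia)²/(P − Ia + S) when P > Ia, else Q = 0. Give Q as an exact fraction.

Dry (AMC I): CN(I) = 4.2·41/(10 − 0.058·41) = (861/5)/(3811/500) = 86100/3811 ≈ 22.592
Max retention: S = 1000/(86100/3811) − 10 = 29500/861 in (≈ 34.262 in)
Ia = 0.2S: 0.2·34.262 = 6.852 in (exactly 5900/861)
P − Ia = 8.460 − 6.852 = 69203/43050 ≈ 1.608 in (> 0, runoff occurs)
Runoff Q = (P−Ia)²/(P−Ia+S) = (1.608)²/(1.608+34.262) = 4789055209/66477939150 ≈ 0.072 in

Q = 4789055209/66477939150 in ≈ 0.072 in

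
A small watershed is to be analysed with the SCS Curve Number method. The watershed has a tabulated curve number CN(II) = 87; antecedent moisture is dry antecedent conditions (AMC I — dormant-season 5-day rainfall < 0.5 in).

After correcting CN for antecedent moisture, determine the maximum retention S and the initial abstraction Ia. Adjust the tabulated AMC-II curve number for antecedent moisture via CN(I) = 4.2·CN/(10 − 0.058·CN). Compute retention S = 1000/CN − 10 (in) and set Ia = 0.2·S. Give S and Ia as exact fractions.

Dry (AMC I): CN(I) = 4.2·87/(10 − 0.058·87) = (1827/5)/(2477/500) = 182700/2477 ≈ 73.759
Retention S: 1000/CN − 10 with CN=73.759 → S = 6500/1827 ≈ 3.558 in
Ia = 0.2S: 0.2·3.558 = 0.712 in (exactly 1300/1827)

S = 6500/1827 in ≈ 3.558 in; Ia = 1300/1827 in ≈ 0.712 in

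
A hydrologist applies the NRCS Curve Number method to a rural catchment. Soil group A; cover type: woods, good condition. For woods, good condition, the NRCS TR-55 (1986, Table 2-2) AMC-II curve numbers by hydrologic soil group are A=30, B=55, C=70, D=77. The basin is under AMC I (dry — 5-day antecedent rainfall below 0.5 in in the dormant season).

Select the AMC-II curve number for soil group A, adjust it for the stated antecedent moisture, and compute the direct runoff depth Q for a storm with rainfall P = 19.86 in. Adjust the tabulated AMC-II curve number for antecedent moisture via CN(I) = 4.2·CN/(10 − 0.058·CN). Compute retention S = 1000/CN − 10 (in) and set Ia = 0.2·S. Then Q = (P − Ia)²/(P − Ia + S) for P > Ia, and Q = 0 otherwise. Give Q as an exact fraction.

NRCS table: woods, good condition, soil group A → CN(II) = 30
Adjust CN=30 to AMC I: 4.2·30/(10 − 0.058·30) → 126 ÷ (413/50) = 900/59 ≈ 15.254
Retention S: 1000/CN − 10 with CN=15.254 → S = 500/9 ≈ 55.556 in
Ia = 0.2·(500/9) = 100/9 in ≈ 11.111 in
P − Ia = 19.860 − 11.111 = 3937/450 ≈ 8.749 in (> 0, runoff occurs)
Runoff Q = (P−Ia)²/(P−Ia+S) = (8.749)²/(8.749+55.556) = 15499969/13021650 ≈ 1.190 in

Q = 15499969/13021650 in ≈ 1.190 in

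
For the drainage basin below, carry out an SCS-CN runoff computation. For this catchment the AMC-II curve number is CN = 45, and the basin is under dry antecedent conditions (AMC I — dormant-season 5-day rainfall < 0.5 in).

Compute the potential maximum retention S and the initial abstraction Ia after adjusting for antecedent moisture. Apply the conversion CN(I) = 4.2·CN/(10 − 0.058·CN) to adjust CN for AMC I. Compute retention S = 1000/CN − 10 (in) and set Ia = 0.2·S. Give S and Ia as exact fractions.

Dry (AMC I): CN(I) = 4.2·45/(10 − 0.058·45) = 189/(739/100) = 18900/739 ≈ 25.575
S = 1000/(18900/739) − 10 = 5500/189 in ≈ 29.101 in
Ia = 0.2·(5500/189) = 1100/189 in ≈ 5.820 in

S = 5500/189 in ≈ 29.101 in; Ia = 1100/189 in ≈ 5.820 in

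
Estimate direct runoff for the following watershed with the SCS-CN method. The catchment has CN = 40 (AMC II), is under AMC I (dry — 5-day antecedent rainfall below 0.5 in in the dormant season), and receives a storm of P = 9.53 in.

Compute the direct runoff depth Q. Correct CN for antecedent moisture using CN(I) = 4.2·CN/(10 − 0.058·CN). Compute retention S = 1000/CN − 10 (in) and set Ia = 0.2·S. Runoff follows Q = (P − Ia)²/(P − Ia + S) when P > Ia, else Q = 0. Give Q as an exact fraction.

Q = 2792241/18669700 in ≈ 0.150 in

CN(I) from CN(II)=40: (4.2·40)/(10 − 0.058·40) = 175/8 ≈ 21.875
Max retention: S = 1000/(175/8) − 10 = 250/7 in (≈ 35.714 in)
Ia = 0.2S: 0.2·35.714 = 7.143 in (exactly 50/7)
Excess rainfall: 9.530 − 7.143 = 2.387 in; P > Ia so Q > 0
Q = (1671/700)²/((1671/700) + 250/7) = (2792241/490000)/(26671/700) = 2792241/18669700 in ≈ 0.150 in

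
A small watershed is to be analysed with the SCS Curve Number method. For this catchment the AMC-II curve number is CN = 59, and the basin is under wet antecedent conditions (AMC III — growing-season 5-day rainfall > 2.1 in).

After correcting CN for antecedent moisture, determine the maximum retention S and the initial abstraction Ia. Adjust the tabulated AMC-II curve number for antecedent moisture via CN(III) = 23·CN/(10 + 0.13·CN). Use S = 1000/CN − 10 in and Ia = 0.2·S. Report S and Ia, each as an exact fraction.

Adjust CN=59 to AMC III: 23·59/(10 + 0.13·59) → 1357 ÷ (1767/100) = 135700/1767 ≈ 76.797
Retention S: 1000/CN − 10 with CN=76.797 → S = 4100/1357 ≈ 3.021 in
Initial abstraction Ia = S/5 = (4100/1357)/5 = 820/1357 ≈ 0.604 in

S = 4100/1357 in ≈ 3.021 in; Ia = 820/1357 in ≈ 0.604 in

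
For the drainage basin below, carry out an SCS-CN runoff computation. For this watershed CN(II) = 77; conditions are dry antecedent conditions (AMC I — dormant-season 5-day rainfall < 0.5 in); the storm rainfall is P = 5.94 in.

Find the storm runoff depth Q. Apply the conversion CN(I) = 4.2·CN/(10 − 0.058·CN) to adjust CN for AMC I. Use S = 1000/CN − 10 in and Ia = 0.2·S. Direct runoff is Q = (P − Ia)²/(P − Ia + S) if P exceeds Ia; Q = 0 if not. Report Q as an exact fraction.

Adjust CN=77 to AMC I: 4.2·77/(10 − 0.058·77) → (1617/5) ÷ (2767/500) = 161700/2767 ≈ 58.439
Retention S: 1000/CN − 10 with CN=58.439 → S = 11500/1617 ≈ 7.112 in
Ia = 0.2·(11500/1617) = 2300/1617 in ≈ 1.422 in
Since P=5.940 > Ia=1.422: effective rainfall P−Ia = 365249/80850 in
Runoff Q = (P−Ia)²/(P−Ia+S) = (4.518)²/(4.518+7.112) = 133406832001/76019131650 ≈ 1.755 in

Q = 133406832001/76019131650 in ≈ 1.755 in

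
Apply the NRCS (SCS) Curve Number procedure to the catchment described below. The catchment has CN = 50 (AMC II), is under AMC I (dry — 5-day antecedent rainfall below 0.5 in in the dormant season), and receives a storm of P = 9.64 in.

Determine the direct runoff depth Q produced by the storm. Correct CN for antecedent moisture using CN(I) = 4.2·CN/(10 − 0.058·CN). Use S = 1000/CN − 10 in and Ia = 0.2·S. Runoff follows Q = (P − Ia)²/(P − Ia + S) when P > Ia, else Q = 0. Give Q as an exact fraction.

Dry (AMC I): CN(I) = 4.2·50/(10 − 0.058·50) = 210/(71/10) = 2100/71 ≈ 29.577
S = 1000/(2100/71) − 10 = 500/21 in ≈ 23.810 in
Ia = 0.2·(500/21) = 100/21 in ≈ 4.762 in
Since P=9.640 > Ia=4.762: effective rainfall P−Ia = 2561/525 in
Q: (2561/525)² ÷ (15061/525) = 6558721/7907025 in (≈ 0.829 in)

Q = 6558721/7907025 in ≈ 0.829 in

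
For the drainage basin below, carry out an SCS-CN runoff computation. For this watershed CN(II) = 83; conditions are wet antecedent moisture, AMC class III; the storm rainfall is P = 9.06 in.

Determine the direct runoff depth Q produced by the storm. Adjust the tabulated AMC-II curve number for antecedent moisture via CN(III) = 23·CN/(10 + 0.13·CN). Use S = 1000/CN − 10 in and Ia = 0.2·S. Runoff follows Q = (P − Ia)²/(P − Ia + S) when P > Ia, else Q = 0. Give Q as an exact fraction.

Q = 718725841729/89033564650 in ≈ 8.073 in

CN(III) from CN(II)=83: (23·83)/(10 + 0.13·83) = 190900/2079 ≈ 91.823
Retention S: 1000/CN − 10 with CN=91.823 → S = 1700/1909 ≈ 0.891 in
Ia = 0.2S: 0.2·0.891 = 0.178 in (exactly 340/1909)
Since P=9.060 > Ia=0.178: effective rainfall P−Ia = 847777/95450 in
Q: (847777/95450)² ÷ (932777/95450) = 718725841729/89033564650 in (≈ 8.073 in)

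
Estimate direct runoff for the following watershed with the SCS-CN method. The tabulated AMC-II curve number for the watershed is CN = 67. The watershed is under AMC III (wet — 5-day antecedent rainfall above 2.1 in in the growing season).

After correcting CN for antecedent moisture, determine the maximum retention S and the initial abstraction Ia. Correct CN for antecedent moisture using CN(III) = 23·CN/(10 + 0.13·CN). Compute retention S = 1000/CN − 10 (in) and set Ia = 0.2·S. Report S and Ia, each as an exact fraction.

S = 3300/1541 in ≈ 2.141 in; Ia = 660/1541 in ≈ 0.428 in

Wet (AMC III): CN(III) = 23·67/(10 + 0.13·67) = 1541/(1871/100) = 154100/1871 ≈ 82.362
Max retention: S = 1000/(154100/1871) − 10 = 3300/1541 in (≈ 2.141 in)
Initial abstraction Ia = S/5 = (3300/1541)/5 = 660/1541 ≈ 0.428 in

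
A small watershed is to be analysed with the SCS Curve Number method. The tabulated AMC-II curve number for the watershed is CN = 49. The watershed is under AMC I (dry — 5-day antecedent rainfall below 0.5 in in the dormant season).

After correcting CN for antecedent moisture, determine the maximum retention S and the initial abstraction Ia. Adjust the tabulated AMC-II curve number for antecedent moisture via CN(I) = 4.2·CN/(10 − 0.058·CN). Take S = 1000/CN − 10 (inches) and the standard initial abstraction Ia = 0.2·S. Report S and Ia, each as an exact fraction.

S = 8500/343 in ≈ 24.781 in; Ia = 1700/343 in ≈ 4.956 in

Adjust CN=49 to AMC I: 4.2·49/(10 − 0.058·49) → (1029/5) ÷ (3579/500) = 34300/1193 ≈ 28.751
S = 1000/(34300/1193) − 10 = 8500/343 in ≈ 24.781 in
Ia = 0.2S: 0.2·24.781 = 4.956 in (exactly 1700/343)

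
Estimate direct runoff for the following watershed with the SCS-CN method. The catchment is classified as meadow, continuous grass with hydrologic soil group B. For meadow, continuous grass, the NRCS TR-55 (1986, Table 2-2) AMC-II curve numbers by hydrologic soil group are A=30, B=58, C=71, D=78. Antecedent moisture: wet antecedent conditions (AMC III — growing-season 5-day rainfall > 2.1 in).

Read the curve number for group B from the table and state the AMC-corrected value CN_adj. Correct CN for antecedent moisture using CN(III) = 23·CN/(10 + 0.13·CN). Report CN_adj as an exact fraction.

CN_adj = 66700/877 ≈ 76.055

NRCS table: meadow, continuous grass, soil group B → CN(II) = 58
CN(III) from CN(II)=58: (23·58)/(10 + 0.13·58) = 66700/877 ≈ 76.055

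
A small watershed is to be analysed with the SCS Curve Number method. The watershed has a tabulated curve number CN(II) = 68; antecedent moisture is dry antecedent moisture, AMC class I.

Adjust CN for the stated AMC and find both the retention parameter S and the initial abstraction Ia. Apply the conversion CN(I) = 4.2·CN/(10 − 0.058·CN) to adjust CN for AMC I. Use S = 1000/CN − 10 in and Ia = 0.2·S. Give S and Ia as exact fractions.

Adjust CN=68 to AMC I: 4.2·68/(10 − 0.058·68) → (1428/5) ÷ (757/125) = 35700/757 ≈ 47.160
S = 1000/(35700/757) − 10 = 4000/357 in ≈ 11.204 in
Ia = 0.2·(4000/357) = 800/357 in ≈ 2.241 in

S = 4000/357 in ≈ 11.204 in; Ia = 800/357 in ≈ 2.241 in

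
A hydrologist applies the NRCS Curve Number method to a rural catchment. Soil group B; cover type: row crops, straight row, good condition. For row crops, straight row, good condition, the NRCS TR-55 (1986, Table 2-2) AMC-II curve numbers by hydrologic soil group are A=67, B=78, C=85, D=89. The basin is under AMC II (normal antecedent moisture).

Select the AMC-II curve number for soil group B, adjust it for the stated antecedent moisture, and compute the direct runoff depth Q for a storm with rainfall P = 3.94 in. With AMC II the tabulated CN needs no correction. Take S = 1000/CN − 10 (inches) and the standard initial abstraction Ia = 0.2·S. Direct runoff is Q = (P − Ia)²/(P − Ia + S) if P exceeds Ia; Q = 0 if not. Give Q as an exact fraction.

Q = 43335889/23561850 in ≈ 1.839 in

NRCS table: row crops, straight row, good condition, soil group B → CN(II) = 78
CN(II) = 78; AMC II needs no correction.
Retention S: 1000/CN − 10 with CN=78.000 → S = 110/39 ≈ 2.821 in
Ia = 0.2·(110/39) = 22/39 in ≈ 0.564 in
Since P=3.940 > Ia=0.564: effective rainfall P−Ia = 6583/1950 in
Runoff Q = (P−Ia)²/(P−Ia+S) = (3.376)²/(3.376+2.821) = 43335889/23561850 ≈ 1.839 in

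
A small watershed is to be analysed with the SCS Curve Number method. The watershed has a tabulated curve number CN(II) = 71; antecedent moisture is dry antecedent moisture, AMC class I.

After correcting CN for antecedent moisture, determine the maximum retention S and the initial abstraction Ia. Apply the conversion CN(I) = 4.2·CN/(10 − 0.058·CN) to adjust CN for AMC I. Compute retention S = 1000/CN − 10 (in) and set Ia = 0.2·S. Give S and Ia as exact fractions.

Dry (AMC I): CN(I) = 4.2·71/(10 − 0.058·71) = (1491/5)/(2941/500) = 149100/2941 ≈ 50.697
Retention S: 1000/CN − 10 with CN=50.697 → S = 14500/1491 ≈ 9.725 in
Ia = 0.2·(14500/1491) = 2900/1491 in ≈ 1.945 in

S = 14500/1491 in ≈ 9.725 in; Ia = 2900/1491 in ≈ 1.945 in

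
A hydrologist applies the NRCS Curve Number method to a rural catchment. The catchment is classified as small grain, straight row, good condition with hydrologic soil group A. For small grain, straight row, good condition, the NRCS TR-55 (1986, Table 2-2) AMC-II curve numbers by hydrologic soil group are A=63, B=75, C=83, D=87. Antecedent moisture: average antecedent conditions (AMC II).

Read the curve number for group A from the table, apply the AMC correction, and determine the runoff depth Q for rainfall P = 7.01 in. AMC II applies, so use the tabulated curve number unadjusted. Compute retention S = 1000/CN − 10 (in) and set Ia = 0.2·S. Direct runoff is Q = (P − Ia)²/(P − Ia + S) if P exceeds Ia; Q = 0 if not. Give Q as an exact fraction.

Q = 1351518169/464706900 in ≈ 2.908 in

NRCS table: small grain, straight row, good condition, soil group A → CN(II) = 63
AMC II — tabulated CN = 63 applies directly.
S = 1000/63 − 10 = 370/63 in ≈ 5.873 in
Initial abstraction Ia = S/5 = (370/63)/5 = 74/63 ≈ 1.175 in
Since P=7.010 > Ia=1.175: effective rainfall P−Ia = 36763/6300 in
Q = (36763/6300)²/((36763/6300) + 370/63) = (1351518169/39690000)/(73763/6300) = 1351518169/464706900 in ≈ 2.908 in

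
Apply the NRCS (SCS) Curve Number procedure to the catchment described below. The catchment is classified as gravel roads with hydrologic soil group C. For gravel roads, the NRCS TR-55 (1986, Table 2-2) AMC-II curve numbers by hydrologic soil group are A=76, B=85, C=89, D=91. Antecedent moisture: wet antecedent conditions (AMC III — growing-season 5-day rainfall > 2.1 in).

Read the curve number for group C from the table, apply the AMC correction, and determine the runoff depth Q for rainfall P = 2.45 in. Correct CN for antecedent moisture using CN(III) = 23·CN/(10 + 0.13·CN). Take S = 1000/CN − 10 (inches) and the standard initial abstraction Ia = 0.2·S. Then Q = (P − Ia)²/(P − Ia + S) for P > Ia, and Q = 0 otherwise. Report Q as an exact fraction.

Q = 9197385409/4826948820 in ≈ 1.905 in

NRCS table: gravel roads, soil group C → CN(II) = 89
Wet (AMC III): CN(III) = 23·89/(10 + 0.13·89) = 2047/(2157/100) = 204700/2157 ≈ 94.900
Retention S: 1000/CN − 10 with CN=94.900 → S = 1100/2047 ≈ 0.537 in
Ia = 0.2·(1100/2047) = 220/2047 in ≈ 0.107 in
Excess rainfall: 2.450 − 0.107 = 2.343 in; P > Ia so Q > 0
Q = (95903/40940)²/((95903/40940) + 1100/2047) = (9197385409/1676083600)/(117903/40940) = 9197385409/4826948820 in ≈ 1.905 in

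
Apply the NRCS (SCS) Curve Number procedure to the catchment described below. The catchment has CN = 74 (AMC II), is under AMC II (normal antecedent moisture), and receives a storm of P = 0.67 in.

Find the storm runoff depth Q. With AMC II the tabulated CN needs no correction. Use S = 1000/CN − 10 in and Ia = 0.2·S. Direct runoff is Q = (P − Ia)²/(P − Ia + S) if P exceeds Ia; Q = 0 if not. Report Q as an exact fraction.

CN(II) = 74; AMC II needs no correction.
Retention S: 1000/CN − 10 with CN=74.000 → S = 130/37 ≈ 3.514 in
Ia = 0.2S: 0.2·3.514 = 0.703 in (exactly 26/37)
P = 0.670 ≤ Ia = 0.703 in: entire storm abstracted, Q = 0.

Q = 0 in ≈ 0.000 in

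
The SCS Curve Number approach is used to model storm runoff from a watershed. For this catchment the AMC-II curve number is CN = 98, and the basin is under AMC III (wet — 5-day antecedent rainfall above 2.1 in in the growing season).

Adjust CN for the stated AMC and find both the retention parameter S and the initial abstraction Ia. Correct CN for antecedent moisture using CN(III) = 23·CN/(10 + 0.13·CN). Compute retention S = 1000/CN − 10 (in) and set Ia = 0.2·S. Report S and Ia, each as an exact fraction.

Adjust CN=98 to AMC III: 23·98/(10 + 0.13·98) → 2254 ÷ (1137/50) = 112700/1137 ≈ 99.120
Max retention: S = 1000/(112700/1137) − 10 = 100/1127 in (≈ 0.089 in)
Initial abstraction Ia = S/5 = (100/1127)/5 = 20/1127 ≈ 0.018 in

S = 100/1127 in ≈ 0.089 in; Ia = 20/1127 in ≈ 0.018 in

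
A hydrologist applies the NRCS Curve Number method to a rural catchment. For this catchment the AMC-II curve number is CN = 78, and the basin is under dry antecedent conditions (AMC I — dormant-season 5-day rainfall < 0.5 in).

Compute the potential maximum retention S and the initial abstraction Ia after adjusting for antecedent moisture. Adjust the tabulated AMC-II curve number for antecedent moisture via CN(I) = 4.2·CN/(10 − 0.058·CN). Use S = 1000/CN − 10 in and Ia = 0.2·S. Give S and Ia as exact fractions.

S = 5500/819 in ≈ 6.716 in; Ia = 1100/819 in ≈ 1.343 in

Adjust CN=78 to AMC I: 4.2·78/(10 − 0.058·78) → (1638/5) ÷ (1369/250) = 81900/1369 ≈ 59.825
Max retention: S = 1000/(81900/1369) − 10 = 5500/819 in (≈ 6.716 in)
Initial abstraction Ia = S/5 = (5500/819)/5 = 1100/819 ≈ 1.343 in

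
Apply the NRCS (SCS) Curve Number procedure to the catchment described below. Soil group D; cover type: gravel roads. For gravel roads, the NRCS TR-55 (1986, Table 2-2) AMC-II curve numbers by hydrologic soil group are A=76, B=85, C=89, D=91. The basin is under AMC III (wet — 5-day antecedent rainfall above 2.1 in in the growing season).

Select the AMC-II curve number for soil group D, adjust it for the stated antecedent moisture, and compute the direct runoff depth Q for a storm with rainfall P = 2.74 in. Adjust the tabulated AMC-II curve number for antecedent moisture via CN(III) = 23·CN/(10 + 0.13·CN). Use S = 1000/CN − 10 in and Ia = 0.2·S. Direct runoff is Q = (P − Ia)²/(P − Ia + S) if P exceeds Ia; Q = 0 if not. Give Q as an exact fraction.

Q = 77140063081/33774845650 in ≈ 2.284 in

NRCS table: gravel roads, soil group D → CN(II) = 91
CN(III) from CN(II)=91: (23·91)/(10 + 0.13·91) = 209300/2183 ≈ 95.877
Max retention: S = 1000/(209300/2183) − 10 = 900/2093 in (≈ 0.430 in)
Initial abstraction Ia = S/5 = (900/2093)/5 = 180/2093 ≈ 0.086 in
Excess rainfall: 2.740 − 0.086 = 2.654 in; P > Ia so Q > 0
Runoff Q = (P−Ia)²/(P−Ia+S) = (2.654)²/(2.654+0.430) = 77140063081/33774845650 ≈ 2.284 in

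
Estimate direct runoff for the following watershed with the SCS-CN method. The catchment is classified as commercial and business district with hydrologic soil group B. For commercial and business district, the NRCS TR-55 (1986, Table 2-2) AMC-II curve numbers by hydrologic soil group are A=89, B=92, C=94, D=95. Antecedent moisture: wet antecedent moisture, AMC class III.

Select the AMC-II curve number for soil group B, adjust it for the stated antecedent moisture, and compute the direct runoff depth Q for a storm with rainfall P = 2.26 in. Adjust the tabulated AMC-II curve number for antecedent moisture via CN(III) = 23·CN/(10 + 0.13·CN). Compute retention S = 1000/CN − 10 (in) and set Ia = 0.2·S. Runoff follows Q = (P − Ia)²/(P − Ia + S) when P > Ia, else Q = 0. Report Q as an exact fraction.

Q = 3338181729/1792701650 in ≈ 1.862 in

NRCS table: commercial and business district, soil group B → CN(II) = 92
Adjust CN=92 to AMC III: 23·92/(10 + 0.13·92) → 2116 ÷ (549/25) = 52900/549 ≈ 96.357
S = 1000/(52900/549) − 10 = 200/529 in ≈ 0.378 in
Initial abstraction Ia = S/5 = (200/529)/5 = 40/529 ≈ 0.076 in
Since P=2.260 > Ia=0.076: effective rainfall P−Ia = 57777/26450 in
Q: (57777/26450)² ÷ (67777/26450) = 3338181729/1792701650 in (≈ 1.862 in)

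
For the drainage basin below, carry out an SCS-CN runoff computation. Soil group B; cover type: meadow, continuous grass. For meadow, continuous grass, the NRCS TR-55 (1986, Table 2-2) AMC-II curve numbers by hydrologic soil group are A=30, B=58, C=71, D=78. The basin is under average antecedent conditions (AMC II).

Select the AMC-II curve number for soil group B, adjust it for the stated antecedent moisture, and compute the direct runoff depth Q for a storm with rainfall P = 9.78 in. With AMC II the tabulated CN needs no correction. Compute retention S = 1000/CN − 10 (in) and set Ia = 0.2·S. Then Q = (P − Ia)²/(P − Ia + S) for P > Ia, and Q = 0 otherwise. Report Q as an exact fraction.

Q = 16216729/3638050 in ≈ 4.458 in

NRCS table: meadow, continuous grass, soil group B → CN(II) = 58
CN(II) = 58; AMC II needs no correction.
Max retention: S = 1000/58 − 10 = 210/29 in (≈ 7.241 in)
Ia = 0.2S: 0.2·7.241 = 1.448 in (exactly 42/29)
Since P=9.780 > Ia=1.448: effective rainfall P−Ia = 12081/1450 in
Q = (12081/1450)²/((12081/1450) + 210/29) = (145950561/2102500)/(22581/1450) = 16216729/3638050 in ≈ 4.458 in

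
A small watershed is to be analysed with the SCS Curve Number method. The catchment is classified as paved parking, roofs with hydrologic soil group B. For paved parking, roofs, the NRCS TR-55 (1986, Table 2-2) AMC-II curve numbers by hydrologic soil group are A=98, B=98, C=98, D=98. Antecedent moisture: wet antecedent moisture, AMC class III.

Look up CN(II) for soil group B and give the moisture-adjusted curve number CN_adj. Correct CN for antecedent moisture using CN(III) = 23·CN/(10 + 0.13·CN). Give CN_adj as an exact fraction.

CN_adj = 112700/1137 ≈ 99.120

NRCS table: paved parking, roofs, soil group B → CN(II) = 98
Wet (AMC III): CN(III) = 23·98/(10 + 0.13·98) = 2254/(1137/50) = 112700/1137 ≈ 99.120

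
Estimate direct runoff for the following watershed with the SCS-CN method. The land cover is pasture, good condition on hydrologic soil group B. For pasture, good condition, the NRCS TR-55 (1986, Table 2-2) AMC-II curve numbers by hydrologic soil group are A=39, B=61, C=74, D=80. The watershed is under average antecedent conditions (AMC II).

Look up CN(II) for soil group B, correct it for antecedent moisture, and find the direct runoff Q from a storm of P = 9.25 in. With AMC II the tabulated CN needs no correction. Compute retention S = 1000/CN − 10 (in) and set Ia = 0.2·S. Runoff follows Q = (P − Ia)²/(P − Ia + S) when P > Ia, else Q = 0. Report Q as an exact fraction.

Q = 756605/171044 in ≈ 4.423 in

NRCS table: pasture, good condition, soil group B → CN(II) = 61
Average conditions: CN = 61 (no AMC adjustment).
Max retention: S = 1000/61 − 10 = 390/61 in (≈ 6.393 in)
Ia = 0.2·(390/61) = 78/61 in ≈ 1.279 in
Since P=9.250 > Ia=1.279: effective rainfall P−Ia = 1945/244 in
Q: (1945/244)² ÷ (3505/244) = 756605/171044 in (≈ 4.423 in)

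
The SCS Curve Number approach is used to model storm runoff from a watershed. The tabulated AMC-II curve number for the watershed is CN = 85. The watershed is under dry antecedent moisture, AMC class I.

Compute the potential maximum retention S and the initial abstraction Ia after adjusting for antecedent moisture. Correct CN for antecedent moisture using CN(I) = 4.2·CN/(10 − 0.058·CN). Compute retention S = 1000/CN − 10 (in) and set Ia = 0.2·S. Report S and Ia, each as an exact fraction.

S = 500/119 in ≈ 4.202 in; Ia = 100/119 in ≈ 0.840 in

Dry (AMC I): CN(I) = 4.2·85/(10 − 0.058·85) = 357/(507/100) = 11900/169 ≈ 70.414
Max retention: S = 1000/(11900/169) − 10 = 500/119 in (≈ 4.202 in)
Initial abstraction Ia = S/5 = (500/119)/5 = 100/119 ≈ 0.840 in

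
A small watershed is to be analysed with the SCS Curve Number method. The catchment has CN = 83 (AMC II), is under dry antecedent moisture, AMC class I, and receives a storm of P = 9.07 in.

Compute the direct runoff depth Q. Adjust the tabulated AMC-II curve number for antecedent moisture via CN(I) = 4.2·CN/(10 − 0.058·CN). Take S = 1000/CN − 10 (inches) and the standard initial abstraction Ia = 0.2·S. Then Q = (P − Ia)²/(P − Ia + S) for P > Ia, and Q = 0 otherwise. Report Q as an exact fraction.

Dry (AMC I): CN(I) = 4.2·83/(10 − 0.058·83) = (1743/5)/(2593/500) = 174300/2593 ≈ 67.219
Max retention: S = 1000/(174300/2593) − 10 = 8500/1743 in (≈ 4.877 in)
Initial abstraction Ia = S/5 = (8500/1743)/5 = 1700/1743 ≈ 0.975 in
P − Ia = 9.070 − 0.975 = 1410901/174300 ≈ 8.095 in (> 0, runoff occurs)
Runoff Q = (P−Ia)²/(P−Ia+S) = (8.095)²/(8.095+4.877) = 1990641631801/394075044300 ≈ 5.051 in

Q = 1990641631801/394075044300 in ≈ 5.051 in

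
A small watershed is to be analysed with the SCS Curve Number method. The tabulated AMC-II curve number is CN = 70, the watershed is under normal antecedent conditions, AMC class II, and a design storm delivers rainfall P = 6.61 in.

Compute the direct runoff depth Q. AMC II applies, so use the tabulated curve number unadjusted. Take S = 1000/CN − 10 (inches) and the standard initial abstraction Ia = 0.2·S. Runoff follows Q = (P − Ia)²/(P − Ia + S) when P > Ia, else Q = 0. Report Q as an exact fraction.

Q = 16216729/4918900 in ≈ 3.297 in

AMC II — tabulated CN = 70 applies directly.
Max retention: S = 1000/70 − 10 = 30/7 in (≈ 4.286 in)
Initial abstraction Ia = S/5 = (30/7)/5 = 6/7 ≈ 0.857 in
Since P=6.610 > Ia=0.857: effective rainfall P−Ia = 4027/700 in
Runoff Q = (P−Ia)²/(P−Ia+S) = (5.753)²/(5.753+4.286) = 16216729/4918900 ≈ 3.297 in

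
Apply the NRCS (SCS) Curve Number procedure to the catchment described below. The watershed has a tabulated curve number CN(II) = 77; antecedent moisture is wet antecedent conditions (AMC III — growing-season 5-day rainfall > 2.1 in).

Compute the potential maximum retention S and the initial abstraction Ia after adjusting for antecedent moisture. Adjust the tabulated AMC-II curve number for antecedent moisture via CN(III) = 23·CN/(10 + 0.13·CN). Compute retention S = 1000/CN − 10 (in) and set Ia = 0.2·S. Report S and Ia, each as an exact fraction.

S = 100/77 in ≈ 1.299 in; Ia = 20/77 in ≈ 0.260 in

Wet (AMC III): CN(III) = 23·77/(10 + 0.13·77) = 1771/(2001/100) = 7700/87 ≈ 88.506
Retention S: 1000/CN − 10 with CN=88.506 → S = 100/77 ≈ 1.299 in
Initial abstraction Ia = S/5 = (100/77)/5 = 20/77 ≈ 0.260 in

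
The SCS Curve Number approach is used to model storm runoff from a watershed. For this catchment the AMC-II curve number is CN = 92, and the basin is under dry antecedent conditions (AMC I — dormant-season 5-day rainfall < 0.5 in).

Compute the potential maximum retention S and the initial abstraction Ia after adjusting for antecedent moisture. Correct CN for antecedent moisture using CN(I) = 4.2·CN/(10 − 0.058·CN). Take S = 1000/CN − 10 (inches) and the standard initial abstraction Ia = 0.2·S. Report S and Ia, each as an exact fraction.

Adjust CN=92 to AMC I: 4.2·92/(10 − 0.058·92) → (1932/5) ÷ (583/125) = 48300/583 ≈ 82.847
Retention S: 1000/CN − 10 with CN=82.847 → S = 1000/483 ≈ 2.070 in
Ia = 0.2·(1000/483) = 200/483 in ≈ 0.414 in

S = 1000/483 in ≈ 2.070 in; Ia = 200/483 in ≈ 0.414 in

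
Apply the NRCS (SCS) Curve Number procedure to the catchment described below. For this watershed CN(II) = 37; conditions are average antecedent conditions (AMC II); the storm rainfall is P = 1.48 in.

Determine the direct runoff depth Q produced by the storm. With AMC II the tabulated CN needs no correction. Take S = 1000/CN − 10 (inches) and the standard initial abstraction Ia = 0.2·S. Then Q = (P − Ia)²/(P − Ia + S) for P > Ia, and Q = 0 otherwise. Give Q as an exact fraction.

Q = 0 in ≈ 0.000 in

AMC II — tabulated CN = 37 applies directly.
Max retention: S = 1000/37 − 10 = 630/37 in (≈ 17.027 in)
Initial abstraction Ia = S/5 = (630/37)/5 = 126/37 ≈ 3.405 in
P = 1.480 ≤ Ia = 3.405 in: entire storm abstracted, Q = 0.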